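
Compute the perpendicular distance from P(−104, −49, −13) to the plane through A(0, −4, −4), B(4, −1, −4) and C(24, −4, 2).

24/13

AB = (4, 3, 0) and AC = (24, 0, 6), so a normal is n = AB × AC = (18, −24, −72).
n = (18, −24, −72); n·P − 384 = -144; |n| = 78; distance = 144/78 = 24/13.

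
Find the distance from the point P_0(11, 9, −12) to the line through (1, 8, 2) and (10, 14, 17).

√259

A direction vector is d = (9, 6, 15).
AP = (10, 1, −14); AP·d = -114, |AP|² = 297, |d|² = 342.
distance² = |AP|² − (AP·d)²/|d|² = 297 − 12996/342 = 259, so the distance is √259.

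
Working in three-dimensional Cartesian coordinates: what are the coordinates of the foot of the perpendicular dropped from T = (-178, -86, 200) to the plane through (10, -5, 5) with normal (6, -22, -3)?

(-4112/23, -1912/23, 4609/23)

n = (6, -22, -3), |n|² = 529, and n·T − 155 = 69.
t = 69/529 = 3/23, so the foot is T − t·n = (-178, -86, 200) − (3/23)·(6, -22, -3) = (-4112/23, -1912/23, 4609/23).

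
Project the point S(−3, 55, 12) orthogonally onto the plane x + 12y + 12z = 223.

(-5, 31, -12)

The perpendicular from S has direction n = (1, 12, 12): r = (−3, 55, 12) + t(1, 12, 12).
Substitute into the plane: n·(S + tn) = 223 gives 801 + 289t = 223, so t = -2.
Foot = (−3, 55, 12) + (-2)·(1, 12, 12) = (−5, 31, −12).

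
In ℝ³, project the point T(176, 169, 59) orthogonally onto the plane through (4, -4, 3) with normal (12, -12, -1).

The perpendicular from T has direction n = (12, -12, -1): r = (176, 169, 59) + t(12, -12, -1).
Substitute into the plane: n·(T + tn) = 93 gives 25 + 289t = 93, so t = 4/17.
Foot = (176, 169, 59) + (4/17)·(12, -12, -1) = (3040/17, 2825/17, 999/17).

(3040/17, 2825/17, 999/17)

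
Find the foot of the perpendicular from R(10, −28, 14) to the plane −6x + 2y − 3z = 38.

The perpendicular from R has direction n = (−6, 2, −3): r = (10, −28, 14) + t(−6, 2, −3).
Substitute into the plane: n·(R + tn) = 38 gives -158 + 49t = 38, so t = 4.
Foot = (10, −28, 14) + 4·(−6, 2, −3) = (−14, −20, 2).

(-14, -20, 2)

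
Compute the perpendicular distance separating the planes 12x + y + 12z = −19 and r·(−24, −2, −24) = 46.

Divide the second equation by -2 to match normals: 12x + y + 12z = -23.
With common normal n = (12, 1, 12) (|n| = 17), the distance is |(-19) − (-23)|/|n| = 4/17.

4/17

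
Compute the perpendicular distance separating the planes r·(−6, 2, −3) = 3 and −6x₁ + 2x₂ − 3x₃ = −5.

With common normal n = (−6, 2, −3) (|n| = 7), the distance is |3 − (-5)|/|n| = 8/7.

8/7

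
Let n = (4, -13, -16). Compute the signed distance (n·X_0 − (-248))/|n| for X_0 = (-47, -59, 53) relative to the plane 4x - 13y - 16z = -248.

n·X_0 − (-248) = -21.
|n| = 21, so the signed distance is -21/21 = -1.

-1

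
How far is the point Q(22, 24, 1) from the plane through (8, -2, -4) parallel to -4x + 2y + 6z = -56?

Parallel planes share the normal n = (-4, 2, 6); since (8, -2, -4) lies on the plane, its equation is -4x + 2y + 6z = -60.
n = (-4, 2, 6); n·P − (-60) = 26; |n| = 2√14; distance = 26/(2√14) = 13√14/14.

13/√14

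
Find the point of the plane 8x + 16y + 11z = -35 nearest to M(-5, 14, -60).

(3, 30, -49)

The perpendicular from M has direction n = (8, 16, 11): r = (-5, 14, -60) + λ(8, 16, 11).
Substitute into the plane: n·(M + λn) = -35 gives -476 + 441λ = -35, so λ = 1.
Foot = (-5, 14, -60) + 1·(8, 16, 11) = (3, 30, -49).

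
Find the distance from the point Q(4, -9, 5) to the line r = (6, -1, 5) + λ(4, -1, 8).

Direction vector d = (4, -1, 8).
AP = (-2, -8, 0), and AP × d = (-64, 16, 34).
|AP × d|² = 5508 and |d|² = 81, so the distance is √(5508/81) = √68 = 2√17.

2√17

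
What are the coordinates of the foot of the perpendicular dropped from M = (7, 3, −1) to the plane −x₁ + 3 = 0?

n = (−1, 0, 0), |n|² = 1, and n·M − (-3) = -4.
t = -4/1 = -4, so the foot is M − t·n = (7, 3, −1) − (-4)·(−1, 0, 0) = (3, 3, −1).

(3, 3, -1)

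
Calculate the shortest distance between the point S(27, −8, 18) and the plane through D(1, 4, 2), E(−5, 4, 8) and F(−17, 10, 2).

6√11/11

DE = (−6, 0, 6) and DF = (−18, 6, 0), so a normal is n = DE × DF = (−36, −108, −36).
n = (−36, −108, −36); n·P − (-540) = -216; |n| = 36√11; distance = 216/(36√11) = 6/√11.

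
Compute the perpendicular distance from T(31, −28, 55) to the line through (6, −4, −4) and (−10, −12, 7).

A direction vector is d = (−16, −8, 11).
AP = (25, −24, 59); AP·d = 441, |AP|² = 4682, |d|² = 441.
distance² = |AP|² − (AP·d)²/|d|² = 4682 − 194481/441 = 4241, so the distance is √4241.

√4241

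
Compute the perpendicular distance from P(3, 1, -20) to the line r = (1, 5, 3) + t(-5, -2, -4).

Direction vector d = (-5, -2, -4).
AP = (2, -4, -23); AP·d = 90, |AP|² = 549, |d|² = 45.
distance² = |AP|² − (AP·d)²/|d|² = 549 − 8100/45 = 369, so the distance is 3√41.

3√41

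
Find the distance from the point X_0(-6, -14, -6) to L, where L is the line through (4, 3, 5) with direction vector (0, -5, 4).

Direction vector d = (0, -5, 4).
AP = (-10, -17, -11); AP·d = 41, |AP|² = 510, |d|² = 41.
distance² = |AP|² − (AP·d)²/|d|² = 510 − 1681/41 = 469, so the distance is √469.

√469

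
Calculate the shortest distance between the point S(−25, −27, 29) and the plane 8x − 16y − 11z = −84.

1/7

Normal vector n = (8, −16, −11), and n·(−25, −27, 29) − (−84) = −3.
|n| = √(64 + 256 + 121) = 21, so the distance is |-3|/21 = 1/7.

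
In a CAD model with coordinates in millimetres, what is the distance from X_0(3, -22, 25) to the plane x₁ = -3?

6

n = (1, 0, 0); n·P − (-3) = 6; |n| = 1; distance = 6/1 = 6.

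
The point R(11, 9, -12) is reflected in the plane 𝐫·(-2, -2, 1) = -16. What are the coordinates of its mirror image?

(-5, -7, -4)

n = (-2, -2, 1), |n|² = 9, n·R − (-16) = -36, so t = -36/9 = -4.
Foot F = R − (-4)·n = (3, 1, -8); the reflection is 2F − R = (-5, -7, -4).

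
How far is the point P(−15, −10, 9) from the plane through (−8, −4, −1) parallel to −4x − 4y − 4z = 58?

√3

Parallel planes share the normal n = (−4, −4, −4); since (−8, −4, −1) lies on the plane, its equation is −4x − 4y − 4z = 52.
Then n·(−15, −10, 9) − 52 = 12.
|n| = √(16 + 16 + 16) = 4√3, so the distance is |12|/(4√3) = √3.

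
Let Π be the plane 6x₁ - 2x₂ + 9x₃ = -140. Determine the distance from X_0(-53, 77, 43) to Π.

Normal vector n = (6, -2, 9), and n·(-53, 77, 43) - (-140) = 55.
|n| = √(36 + 4 + 81) = 11, so the distance is |55|/11 = 5.

5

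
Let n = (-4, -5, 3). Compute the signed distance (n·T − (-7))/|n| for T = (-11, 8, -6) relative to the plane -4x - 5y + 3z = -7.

-7√2/10

n·T − (-7) = -7.
|n| = 5√2, so the signed distance is -7√2/10.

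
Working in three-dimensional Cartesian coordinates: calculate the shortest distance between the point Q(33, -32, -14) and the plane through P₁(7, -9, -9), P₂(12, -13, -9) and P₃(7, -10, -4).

8√42/21

P₁P₂ = (5, -4, 0) and P₁P₃ = (0, -1, 5), so a normal is n = P₁P₂ × P₁P₃ = (-20, -25, -5).
n = (-20, -25, -5); n·P − 130 = 80; |n| = 5√42; distance = 80/(5√42) = 8√42/21.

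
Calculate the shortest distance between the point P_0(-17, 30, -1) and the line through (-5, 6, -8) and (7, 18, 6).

A direction vector is d = (12, 12, 14).
AP = (-12, 24, 7), and AP × d = (252, 252, -432).
|AP × d|² = 313632 and |d|² = 484, so the distance is √(313632/484) = √648 = 18√2.

18√2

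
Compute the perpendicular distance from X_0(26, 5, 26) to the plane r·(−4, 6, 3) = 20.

16√61/61

n = (−4, 6, 3); n·P − 20 = -16; |n| = √61; distance = 16/√61 = 16√61/61.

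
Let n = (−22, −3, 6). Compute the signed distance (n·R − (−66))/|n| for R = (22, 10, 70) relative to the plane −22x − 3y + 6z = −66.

n·R − (-66) = -28.
|n| = 23, so the signed distance is -28/23.

-28/23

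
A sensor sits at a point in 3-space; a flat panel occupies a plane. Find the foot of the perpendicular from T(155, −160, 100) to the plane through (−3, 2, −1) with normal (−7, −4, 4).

n = (−7, −4, 4), |n|² = 81, and n·T − 9 = -54.
t = -54/81 = -2/3, so the foot is T − t·n = (155, −160, 100) − (-2/3)·(−7, −4, 4) = (451/3, −488/3, 308/3).

(451/3, -488/3, 308/3)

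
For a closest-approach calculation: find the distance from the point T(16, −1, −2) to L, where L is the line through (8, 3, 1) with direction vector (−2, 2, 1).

Direction vector d = (−2, 2, 1).
AP = (8, −4, −3), and AP × d = (2, −2, 8).
|AP × d|² = 72 and |d|² = 9, so the distance is √(72/9) = √8 = 2√2.

2√2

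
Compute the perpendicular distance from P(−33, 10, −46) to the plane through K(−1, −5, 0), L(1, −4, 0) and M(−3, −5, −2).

8√6/3

KL = (2, 1, 0) and KM = (−2, 0, −2), so a normal is n = KL × KM = (−2, 4, 2).
d = |(-2)·(-33) + 4·10 + 2·(-46) − (-18)| / √(4 + 16 + 4) = |32| / (2√6) = 16/√6.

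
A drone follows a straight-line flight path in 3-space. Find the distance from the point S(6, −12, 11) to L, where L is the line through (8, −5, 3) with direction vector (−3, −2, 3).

Direction vector d = (−3, −2, 3).
AP = (−2, −7, 8), and AP × d = (−5, −18, −17).
|AP × d|² = 638 and |d|² = 22, so the distance is √(638/22) = √29.

√29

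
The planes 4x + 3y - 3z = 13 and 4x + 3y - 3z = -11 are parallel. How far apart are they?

Both planes have normal n = (4, 3, -3), |n| = √34. Any point on the first plane is at distance |(-11) − 13|/|n| = 24/√34 = 12√34/17 from the second.

24/√34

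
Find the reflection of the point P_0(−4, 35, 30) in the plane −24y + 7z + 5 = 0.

(-4, -13, 44)

n = (0, −24, 7), |n|² = 625, n·P_0 − (-5) = -625, so t = -625/625 = -1.
Foot F = P_0 − (-1)·n = (−4, 11, 37); the reflection is 2F − P_0 = (−4, −13, 44).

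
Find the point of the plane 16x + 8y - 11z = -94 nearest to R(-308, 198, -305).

(-6548/21, 4118/21, -6350/21)

The perpendicular from R has direction n = (16, 8, -11): r = (-308, 198, -305) + μ(16, 8, -11).
Substitute into the plane: n·(R + μn) = -94 gives 11 + 441μ = -94, so μ = -5/21.
Foot = (-308, 198, -305) + (-5/21)·(16, 8, -11) = (-6548/21, 4118/21, -6350/21).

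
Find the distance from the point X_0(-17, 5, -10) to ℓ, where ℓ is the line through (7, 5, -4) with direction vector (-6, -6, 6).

6√14

Direction vector d = (-6, -6, 6).
AP = (-24, 0, -6), and AP × d = (-36, 180, 144).
|AP × d|² = 54432 and |d|² = 108, so the distance is √(54432/108) = √504 = 6√14.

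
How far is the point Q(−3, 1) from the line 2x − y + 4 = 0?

3√5/5

d = |2·(-3) + (-1)·1 − (-4)| / √(4 + 1) = |-3|/√5 = 3/√5.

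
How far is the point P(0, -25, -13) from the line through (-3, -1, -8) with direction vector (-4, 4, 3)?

Direction vector d = (-4, 4, 3).
AP = (3, -24, -5), and AP × d = (-52, 11, -84).
|AP × d|² = 9881 and |d|² = 41, so the distance is √(9881/41) = √241.

√241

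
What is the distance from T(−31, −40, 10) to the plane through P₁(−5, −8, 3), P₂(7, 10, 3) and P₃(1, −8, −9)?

7√61/61

P₁P₂ = (12, 18, 0) and P₁P₃ = (6, 0, −12), so a normal is n = P₁P₂ × P₁P₃ = (−216, 144, −108).
Then n·(−31, −40, 10) − (−396) = 252.
|n| = √(46656 + 20736 + 11664) = 36√61, so the distance is |252|/(36√61) = 7/√61.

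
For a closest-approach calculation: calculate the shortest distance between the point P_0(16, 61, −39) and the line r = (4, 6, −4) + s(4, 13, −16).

5√17

Direction vector d = (4, 13, −16).
AP = (12, 55, −35); AP·d = 1323, |AP|² = 4394, |d|² = 441.
distance² = |AP|² − (AP·d)²/|d|² = 4394 − 1750329/441 = 425, so the distance is 5√17.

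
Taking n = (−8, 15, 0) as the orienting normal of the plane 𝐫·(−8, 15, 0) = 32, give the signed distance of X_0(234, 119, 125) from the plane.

-7

n·X_0 − 32 = -119.
|n| = 17, so the signed distance is -119/17 = -7.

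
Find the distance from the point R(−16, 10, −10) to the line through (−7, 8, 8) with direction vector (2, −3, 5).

√67

Direction vector d = (2, −3, 5).
AP = (−9, 2, −18), and AP × d = (−44, 9, 23).
|AP × d|² = 2546 and |d|² = 38, so the distance is √(2546/38) = √67.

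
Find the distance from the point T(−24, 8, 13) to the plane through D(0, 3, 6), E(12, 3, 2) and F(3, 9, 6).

DE = (12, 0, −4) and DF = (3, 6, 0), so a normal is n = DE × DF = (24, −12, 72).
Then n·(−24, 8, 13) − 396 = −132.
|n| = √(576 + 144 + 5184) = 12√41, so the distance is |-132|/(12√41) = 11√41/41.

11√41/41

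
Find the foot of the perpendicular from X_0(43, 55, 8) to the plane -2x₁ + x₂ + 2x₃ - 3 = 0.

n = (-2, 1, 2), |n|² = 9, and n·X_0 − 3 = -18.
t = -18/9 = -2, so the foot is X_0 − t·n = (43, 55, 8) − (-2)·(-2, 1, 2) = (39, 57, 12).

(39, 57, 12)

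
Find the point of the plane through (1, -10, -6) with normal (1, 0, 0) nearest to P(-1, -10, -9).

(1, -10, -9)

n = (1, 0, 0), |n|² = 1, and n·P − 1 = -2.
t = -2/1 = -2, so the foot is P − t·n = (-1, -10, -9) − (-2)·(1, 0, 0) = (1, -10, -9).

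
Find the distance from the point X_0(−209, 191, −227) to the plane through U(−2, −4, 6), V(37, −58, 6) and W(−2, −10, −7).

UV = (39, −54, 0) and UW = (0, −6, −13), so a normal is n = UV × UW = (702, 507, −234).
Then n·(−209, 191, −227) − (−4836) = 8073.
|n| = √(492804 + 257049 + 54756) = 897, so the distance is |8073|/897 = 9.

9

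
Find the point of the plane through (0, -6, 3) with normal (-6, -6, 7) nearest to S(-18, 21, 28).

(-12, 27, 21)

The perpendicular from S has direction n = (-6, -6, 7): r = (-18, 21, 28) + μ(-6, -6, 7).
Substitute into the plane: n·(S + μn) = 57 gives 178 + 121μ = 57, so μ = -1.
Foot = (-18, 21, 28) + (-1)·(-6, -6, 7) = (-12, 27, 21).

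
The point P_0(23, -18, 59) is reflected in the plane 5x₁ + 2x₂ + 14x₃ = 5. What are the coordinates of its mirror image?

n = (5, 2, 14), |n|² = 225, n·P_0 − 5 = 900, so t = 900/225 = 4.
Foot F = P_0 − 4·n = (3, -26, 3); the reflection is 2F − P_0 = (-17, -34, -53).

(-17, -34, -53)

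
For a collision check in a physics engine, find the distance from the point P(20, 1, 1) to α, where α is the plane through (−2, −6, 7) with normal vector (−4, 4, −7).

2

The plane has equation n·(r − (−2, −6, 7)) = 0, i.e. n·r = -65.
Then n·(20, 1, 1) − (−65) = −18.
|n| = √(16 + 16 + 49) = 9, so the distance is |-18|/9 = 2.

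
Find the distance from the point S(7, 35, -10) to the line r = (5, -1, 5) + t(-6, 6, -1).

Direction vector d = (-6, 6, -1).
AP = (2, 36, -15), and AP × d = (54, 92, 228).
|AP × d|² = 63364 and |d|² = 73, so the distance is √(63364/73) = √868 = 2√217.

2√217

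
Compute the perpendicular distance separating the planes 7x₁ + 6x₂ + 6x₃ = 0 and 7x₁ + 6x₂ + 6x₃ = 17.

17/11

Both planes have normal n = (7, 6, 6), |n| = 11. Any point on the first plane is at distance |17 − 0|/|n| = 17/11 from the second.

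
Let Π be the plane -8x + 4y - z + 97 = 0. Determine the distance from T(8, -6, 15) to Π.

2/3

d = |(-8)·8 + 4·(-6) + (-1)·15 − (-97)| / √(64 + 16 + 1) = |-6| / 9 = 2/3.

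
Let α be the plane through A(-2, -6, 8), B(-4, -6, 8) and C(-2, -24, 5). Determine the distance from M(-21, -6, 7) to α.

AB = (-2, 0, 0) and AC = (0, -18, -3), so a normal is n = AB × AC = (0, -6, 36).
d = |(-6)·(-6) + 36·7 − 324| / √(0 + 36 + 1296) = |-36| / (6√37) = 6√37/37.

6/√37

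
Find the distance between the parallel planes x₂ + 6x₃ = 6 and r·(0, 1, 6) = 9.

Both planes have normal n = (0, 1, 6), |n| = √37. Any point on the first plane is at distance |9 − 6|/|n| = 3/√37 from the second.

3/√37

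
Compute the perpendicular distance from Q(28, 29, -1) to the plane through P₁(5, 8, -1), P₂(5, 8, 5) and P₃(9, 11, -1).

3

P₁P₂ = (0, 0, 6) and P₁P₃ = (4, 3, 0), so a normal is n = P₁P₂ × P₁P₃ = (-18, 24, 0).
Then n·(28, 29, -1) - 102 = 90.
|n| = √(324 + 576 + 0) = 30, so the distance is |90|/30 = 3.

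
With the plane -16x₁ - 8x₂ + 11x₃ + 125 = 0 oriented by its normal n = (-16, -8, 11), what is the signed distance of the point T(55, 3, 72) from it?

13/21

n·T − (-125) = 13.
|n| = 21, so the signed distance is 13/21.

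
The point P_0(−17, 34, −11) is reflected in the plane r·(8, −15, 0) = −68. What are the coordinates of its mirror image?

(15, -26, -11)

With n = (8, −15, 0), the signed offset is (n·P_0 − (-68))/|n|² = -578/289 = -2.
P_0' = P_0 − 2t·n = (−17, 34, −11) − (-4)·(8, −15, 0) = (15, −26, −11).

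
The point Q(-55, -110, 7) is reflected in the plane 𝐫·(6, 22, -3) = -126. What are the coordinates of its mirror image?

(5, 110, -23)

n = (6, 22, -3), |n|² = 529, n·Q − (-126) = -2645, so t = -2645/529 = -5.
Foot F = Q − (-5)·n = (-25, 0, -8); the reflection is 2F − Q = (5, 110, -23).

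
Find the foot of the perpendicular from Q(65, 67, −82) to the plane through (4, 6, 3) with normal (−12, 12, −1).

(1165/17, 1079/17, -1389/17)

The perpendicular from Q has direction n = (−12, 12, −1): r = (65, 67, −82) + μ(−12, 12, −1).
Substitute into the plane: n·(Q + μn) = 21 gives 106 + 289μ = 21, so μ = -5/17.
Foot = (65, 67, −82) + (-5/17)·(−12, 12, −1) = (1165/17, 1079/17, −1389/17).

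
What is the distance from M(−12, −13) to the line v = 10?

23

The normal to the line is n = (0, 1) with |n| = 1.
|n·M − 10| = |-13 − 10| = 23, so the distance is 23/1 = 23.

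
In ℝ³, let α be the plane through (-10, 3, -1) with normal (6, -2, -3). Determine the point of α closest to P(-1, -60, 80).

(47/7, -438/7, 533/7)

The perpendicular from P has direction n = (6, -2, -3): r = (-1, -60, 80) + λ(6, -2, -3).
Substitute into the plane: n·(P + λn) = -63 gives -126 + 49λ = -63, so λ = 9/7.
Foot = (-1, -60, 80) + (9/7)·(6, -2, -3) = (47/7, -438/7, 533/7).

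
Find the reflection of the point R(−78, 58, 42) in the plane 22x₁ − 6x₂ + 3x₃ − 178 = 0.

(98, 10, 66)

With n = (22, −6, 3), the signed offset is (n·R − 178)/|n|² = -2116/529 = -4.
R' = R − 2t·n = (−78, 58, 42) − (-8)·(22, −6, 3) = (98, 10, 66).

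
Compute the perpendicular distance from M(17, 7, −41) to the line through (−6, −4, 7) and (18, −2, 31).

A direction vector is d = (24, 2, 24).
AP = (23, 11, −48); AP·d = -578, |AP|² = 2954, |d|² = 1156.
distance² = |AP|² − (AP·d)²/|d|² = 2954 − 334084/1156 = 2665, so the distance is √2665.

√2665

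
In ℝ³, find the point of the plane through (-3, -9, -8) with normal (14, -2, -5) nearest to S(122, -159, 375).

The perpendicular from S has direction n = (14, -2, -5): r = (122, -159, 375) + λ(14, -2, -5).
Substitute into the plane: n·(S + λn) = 16 gives 151 + 225λ = 16, so λ = -3/5.
Foot = (122, -159, 375) + (-3/5)·(14, -2, -5) = (568/5, -789/5, 378).

(568/5, -789/5, 378)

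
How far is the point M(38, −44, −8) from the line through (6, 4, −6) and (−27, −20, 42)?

A direction vector is d = (−33, −24, 48).
AP = (32, −48, −2), and AP × d = (−2352, −1470, −2352).
|AP × d|² = 13224708 and |d|² = 3969, so the distance is √(13224708/3969) = √3332 = 14√17.

14√17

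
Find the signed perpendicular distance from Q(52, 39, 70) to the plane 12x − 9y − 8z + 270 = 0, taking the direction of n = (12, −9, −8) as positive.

n·Q − (-270) = -17.
|n| = 17, so the signed distance is -17/17 = -1.

-1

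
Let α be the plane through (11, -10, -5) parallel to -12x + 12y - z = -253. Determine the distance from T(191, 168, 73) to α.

6

Parallel planes share the normal n = (-12, 12, -1); since (11, -10, -5) lies on the plane, its equation is -12x + 12y - z = -247.
d = |(-12)·191 + 12·168 + (-1)·73 − (-247)| / √(144 + 144 + 1) = |-102| / 17 = 6.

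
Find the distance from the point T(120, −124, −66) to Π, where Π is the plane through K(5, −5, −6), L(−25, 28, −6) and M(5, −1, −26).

3

KL = (−30, 33, 0) and KM = (0, 4, −20), so a normal is n = KL × KM = (−660, −600, −120).
Then n·(120, −124, −66) − 420 = 2700.
|n| = √(435600 + 360000 + 14400) = 900, so the distance is |2700|/900 = 3.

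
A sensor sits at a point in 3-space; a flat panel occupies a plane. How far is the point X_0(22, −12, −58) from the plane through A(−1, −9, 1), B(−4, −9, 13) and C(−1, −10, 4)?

24/√26

AB = (−3, 0, 12) and AC = (0, −1, 3), so a normal is n = AB × AC = (12, 9, 3).
Then n·(22, −12, −58) − (−90) = 72.
|n| = √(144 + 81 + 9) = 3√26, so the distance is |72|/(3√26) = 12√26/13.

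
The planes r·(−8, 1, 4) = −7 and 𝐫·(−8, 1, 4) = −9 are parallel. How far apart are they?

2/9

Both planes have normal n = (−8, 1, 4), |n| = 9. Any point on the first plane is at distance |(-9) − (-7)|/|n| = 2/9 from the second.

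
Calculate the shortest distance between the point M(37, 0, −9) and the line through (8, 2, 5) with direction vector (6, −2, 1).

Direction vector d = (6, −2, 1).
AP = (29, −2, −14); AP·d = 164, |AP|² = 1041, |d|² = 41.
distance² = |AP|² − (AP·d)²/|d|² = 1041 − 26896/41 = 385, so the distance is √385.

√385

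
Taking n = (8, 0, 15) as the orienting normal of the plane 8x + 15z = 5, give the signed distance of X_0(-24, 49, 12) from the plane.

n·X_0 − 5 = -17.
|n| = 17, so the signed distance is -17/17 = -1.

-1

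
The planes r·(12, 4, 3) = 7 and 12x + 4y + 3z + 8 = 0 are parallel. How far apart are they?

Both planes have normal n = (12, 4, 3), |n| = 13. Any point on the first plane is at distance |(-8) − 7|/|n| = 15/13 from the second.

15/13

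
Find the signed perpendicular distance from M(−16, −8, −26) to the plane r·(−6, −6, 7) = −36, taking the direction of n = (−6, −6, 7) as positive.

-2/11

n·M − (-36) = -2.
|n| = 11, so the signed distance is -2/11.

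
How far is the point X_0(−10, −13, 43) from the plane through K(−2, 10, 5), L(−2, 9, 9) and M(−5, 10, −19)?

10/9

KL = (0, −1, 4) and KM = (−3, 0, −24), so a normal is n = KL × KM = (24, −12, −3).
Then n·(−10, −13, 43) − (−183) = −30.
|n| = √(576 + 144 + 9) = 27, so the distance is |-30|/27 = 10/9.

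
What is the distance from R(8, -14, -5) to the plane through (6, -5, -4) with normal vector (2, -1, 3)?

10/√14

The plane has equation n·(r − (6, -5, -4)) = 0, i.e. n·r = 5.
n = (2, -1, 3); n·P − 5 = 10; |n| = √14; distance = 10/√14 = 5√14/7.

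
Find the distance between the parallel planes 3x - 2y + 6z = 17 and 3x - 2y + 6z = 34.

17/7

With common normal n = (3, -2, 6) (|n| = 7), the distance is |17 − 34|/|n| = 17/7.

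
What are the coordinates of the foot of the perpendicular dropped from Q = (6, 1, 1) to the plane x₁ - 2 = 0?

The perpendicular from Q has direction n = (1, 0, 0): r = (6, 1, 1) + μ(1, 0, 0).
Substitute into the plane: n·(Q + μn) = 2 gives 6 + 1μ = 2, so μ = -4.
Foot = (6, 1, 1) + (-4)·(1, 0, 0) = (2, 1, 1).

(2, 1, 1)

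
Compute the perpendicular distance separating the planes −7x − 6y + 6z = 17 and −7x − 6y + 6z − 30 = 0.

Both planes have normal n = (−7, −6, 6), |n| = 11. Any point on the first plane is at distance |30 − 17|/|n| = 13/11 from the second.

13/11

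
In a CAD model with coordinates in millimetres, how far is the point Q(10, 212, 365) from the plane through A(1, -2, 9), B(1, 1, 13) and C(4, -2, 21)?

8

AB = (0, 3, 4) and AC = (3, 0, 12), so a normal is n = AB × AC = (36, 12, -9).
Then n·(10, 212, 365) - (-69) = -312.
|n| = √(1296 + 144 + 81) = 39, so the distance is |-312|/39 = 8.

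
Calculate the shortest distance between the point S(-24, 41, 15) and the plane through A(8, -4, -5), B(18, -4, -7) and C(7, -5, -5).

AB = (10, 0, -2) and AC = (-1, -1, 0), so a normal is n = AB × AC = (-2, 2, -10).
Then n·(-24, 41, 15) - 26 = -46.
|n| = √(4 + 4 + 100) = 6√3, so the distance is |-46|/(6√3) = 23√3/9.

23/(3√3)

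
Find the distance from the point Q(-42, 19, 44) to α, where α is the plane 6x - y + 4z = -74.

Normal vector n = (6, -1, 4), and n·(-42, 19, 44) - (-74) = -21.
|n| = √(36 + 1 + 16) = √53, so the distance is |-21|/√53 = 21√53/53.

21√53/53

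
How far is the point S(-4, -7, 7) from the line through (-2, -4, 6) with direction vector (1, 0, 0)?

√10

Direction vector d = (1, 0, 0).
AP = (-2, -3, 1); AP·d = -2, |AP|² = 14, |d|² = 1.
distance² = |AP|² − (AP·d)²/|d|² = 14 − 4/1 = 10, so the distance is √10.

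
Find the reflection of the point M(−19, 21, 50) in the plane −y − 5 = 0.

(-19, -31, 50)

With n = (0, −1, 0), the signed offset is (n·M − 5)/|n|² = -26/1 = -26.
M' = M − 2t·n = (−19, 21, 50) − (-52)·(0, −1, 0) = (−19, −31, 50).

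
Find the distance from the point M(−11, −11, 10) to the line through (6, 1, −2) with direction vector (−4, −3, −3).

Direction vector d = (−4, −3, −3).
AP = (−17, −12, 12); AP·d = 68, |AP|² = 577, |d|² = 34.
distance² = |AP|² − (AP·d)²/|d|² = 577 − 4624/34 = 441, so the distance is 21.

21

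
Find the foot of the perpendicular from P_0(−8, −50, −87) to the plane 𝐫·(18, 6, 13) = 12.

(46, -32, -48)

The perpendicular from P_0 has direction n = (18, 6, 13): r = (−8, −50, −87) + t(18, 6, 13).
Substitute into the plane: n·(P_0 + tn) = 12 gives -1575 + 529t = 12, so t = 3.
Foot = (−8, −50, −87) + 3·(18, 6, 13) = (46, −32, −48).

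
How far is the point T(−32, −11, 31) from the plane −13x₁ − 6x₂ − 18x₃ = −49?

Normal vector n = (−13, −6, −18), and n·(−32, −11, 31) − (−49) = −27.
|n| = √(169 + 36 + 324) = 23, so the distance is |-27|/23 = 27/23.

27/23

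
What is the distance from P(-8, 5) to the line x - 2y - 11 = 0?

29/√5

The normal to the line is n = (1, -2) with |n| = √5.
|n·P − 11| = |-18 − 11| = 29, so the distance is 29/√5 = 29√5/5.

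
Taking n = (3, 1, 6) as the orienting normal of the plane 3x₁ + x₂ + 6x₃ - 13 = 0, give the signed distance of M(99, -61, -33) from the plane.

25/√46

n·M − 13 = 25.
|n| = √46, so the signed distance is 25/√46.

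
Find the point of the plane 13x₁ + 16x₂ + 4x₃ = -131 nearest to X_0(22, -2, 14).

(9, -18, 10)

n = (13, 16, 4), |n|² = 441, and n·X_0 − (-131) = 441.
t = 441/441 = 1, so the foot is X_0 − t·n = (22, -2, 14) − 1·(13, 16, 4) = (9, -18, 10).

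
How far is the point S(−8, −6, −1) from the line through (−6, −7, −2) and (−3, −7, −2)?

√2

A direction vector is d = (3, 0, 0).
AP = (−2, 1, 1); AP·d = -6, |AP|² = 6, |d|² = 9.
distance² = |AP|² − (AP·d)²/|d|² = 6 − 36/9 = 2, so the distance is √2.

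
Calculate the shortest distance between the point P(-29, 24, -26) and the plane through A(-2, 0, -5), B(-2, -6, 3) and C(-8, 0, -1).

AB = (0, -6, 8) and AC = (-6, 0, 4), so a normal is n = AB × AC = (-24, -48, -36).
d = |(-24)·(-29) + (-48)·24 + (-36)·(-26) − 228| / √(576 + 2304 + 1296) = |252| / (12√29) = 21√29/29.

21√29/29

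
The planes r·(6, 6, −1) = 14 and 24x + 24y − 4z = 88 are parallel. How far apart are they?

8√73/73

Divide the second equation by 4 to match normals: 6x + 6y − z = 22.
Both planes have normal n = (6, 6, −1), |n| = √73. Any point on the first plane is at distance |22 − 14|/|n| = 8/√73 from the second.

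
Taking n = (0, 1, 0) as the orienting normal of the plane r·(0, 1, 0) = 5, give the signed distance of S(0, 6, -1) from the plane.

1

n·S − 5 = 1.
|n| = 1, so the signed distance is 1/1 = 1.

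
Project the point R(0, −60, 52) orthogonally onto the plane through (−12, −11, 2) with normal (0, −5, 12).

n = (0, −5, 12), |n|² = 169, and n·R − 79 = 845.
t = 845/169 = 5, so the foot is R − t·n = (0, −60, 52) − 5·(0, −5, 12) = (0, −35, −8).

(0, -35, -8)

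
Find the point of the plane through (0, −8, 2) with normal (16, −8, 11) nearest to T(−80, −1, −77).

n = (16, −8, 11), |n|² = 441, and n·T − 86 = -2205.
t = -2205/441 = -5, so the foot is T − t·n = (−80, −1, −77) − (-5)·(16, −8, 11) = (0, −41, −22).

(0, -41, -22)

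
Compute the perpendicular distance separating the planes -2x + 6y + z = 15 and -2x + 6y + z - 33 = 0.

With common normal n = (-2, 6, 1) (|n| = √41), the distance is |15 − 33|/|n| = 18/√41 = 18√41/41.

18√41/41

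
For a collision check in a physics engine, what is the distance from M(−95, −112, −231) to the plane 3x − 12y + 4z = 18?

9

Normal vector n = (3, −12, 4), and n·(−95, −112, −231) − 18 = 117.
|n| = √(9 + 144 + 16) = 13, so the distance is |117|/13 = 9.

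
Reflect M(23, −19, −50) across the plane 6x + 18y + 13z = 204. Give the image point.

(47, 53, 2)

With n = (6, 18, 13), the signed offset is (n·M − 204)/|n|² = -1058/529 = -2.
M' = M − 2t·n = (23, −19, −50) − (-4)·(6, 18, 13) = (47, 53, 2).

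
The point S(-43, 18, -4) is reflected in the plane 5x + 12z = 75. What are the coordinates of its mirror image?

With n = (5, 0, 12), the signed offset is (n·S − 75)/|n|² = -338/169 = -2.
S' = S − 2t·n = (-43, 18, -4) − (-4)·(5, 0, 12) = (-23, 18, 44).

(-23, 18, 44)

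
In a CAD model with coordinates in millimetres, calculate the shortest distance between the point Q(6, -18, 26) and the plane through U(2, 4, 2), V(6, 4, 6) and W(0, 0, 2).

6

UV = (4, 0, 4) and UW = (-2, -4, 0), so a normal is n = UV × UW = (16, -8, -16).
Then n·(6, -18, 26) - (-32) = -144.
|n| = √(256 + 64 + 256) = 24, so the distance is |-144|/24 = 6.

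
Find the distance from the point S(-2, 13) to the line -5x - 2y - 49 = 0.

The normal to the line is n = (-5, -2) with |n| = √29.
|n·S − 49| = |-16 − 49| = 65, so the distance is 65/√29 = 65√29/29.

65√29/29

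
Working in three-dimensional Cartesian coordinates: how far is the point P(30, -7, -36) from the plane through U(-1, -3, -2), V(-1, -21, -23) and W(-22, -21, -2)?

10/11

UV = (0, -18, -21) and UW = (-21, -18, 0), so a normal is n = UV × UW = (-378, 441, -378).
d = |(-378)·30 + 441·(-7) + (-378)·(-36) − (-189)| / √(142884 + 194481 + 142884) = |-630| / 693 = 10/11.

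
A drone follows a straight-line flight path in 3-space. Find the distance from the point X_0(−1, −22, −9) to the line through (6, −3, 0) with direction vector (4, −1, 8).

Direction vector d = (4, −1, 8).
AP = (−7, −19, −9), and AP × d = (−161, 20, 83).
|AP × d|² = 33210 and |d|² = 81, so the distance is √(33210/81) = √410.

√410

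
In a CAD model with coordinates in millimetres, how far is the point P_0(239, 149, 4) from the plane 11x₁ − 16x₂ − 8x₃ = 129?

4

n = (11, −16, −8); n·P − 129 = 84; |n| = 21; distance = 84/21 = 4.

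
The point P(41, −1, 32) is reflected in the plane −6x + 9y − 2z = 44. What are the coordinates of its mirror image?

With n = (−6, 9, −2), the signed offset is (n·P − 44)/|n|² = -363/121 = -3.
P' = P − 2t·n = (41, −1, 32) − (-6)·(−6, 9, −2) = (5, 53, 20).

(5, 53, 20)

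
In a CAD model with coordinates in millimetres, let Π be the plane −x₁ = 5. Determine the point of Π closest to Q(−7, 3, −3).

The perpendicular from Q has direction n = (−1, 0, 0): r = (−7, 3, −3) + t(−1, 0, 0).
Substitute into the plane: n·(Q + tn) = 5 gives 7 + 1t = 5, so t = -2.
Foot = (−7, 3, −3) + (-2)·(−1, 0, 0) = (−5, 3, −3).

(-5, 3, -3)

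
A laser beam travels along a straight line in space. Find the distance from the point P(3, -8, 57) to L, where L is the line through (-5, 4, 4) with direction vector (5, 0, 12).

Direction vector d = (5, 0, 12).
AP = (8, -12, 53); AP·d = 676, |AP|² = 3017, |d|² = 169.
distance² = |AP|² − (AP·d)²/|d|² = 3017 − 456976/169 = 313, so the distance is √313.

√313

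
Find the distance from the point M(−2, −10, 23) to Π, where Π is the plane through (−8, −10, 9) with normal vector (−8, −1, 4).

The plane has equation n·(r − (−8, −10, 9)) = 0, i.e. n·r = 110.
Then n·(−2, −10, 23) − 110 = 8.
|n| = √(64 + 1 + 16) = 9, so the distance is |8|/9 = 8/9.

8/9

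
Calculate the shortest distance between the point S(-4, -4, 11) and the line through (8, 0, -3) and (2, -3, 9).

A direction vector is d = (-6, -3, 12).
AP = (-12, -4, 14); AP·d = 252, |AP|² = 356, |d|² = 189.
distance² = |AP|² − (AP·d)²/|d|² = 356 − 63504/189 = 20, so the distance is 2√5.

2√5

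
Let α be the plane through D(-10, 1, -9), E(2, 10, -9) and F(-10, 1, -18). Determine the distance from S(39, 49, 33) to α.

9

DE = (12, 9, 0) and DF = (0, 0, -9), so a normal is n = DE × DF = (-81, 108, 0).
n = (-81, 108, 0); n·P − 918 = 1215; |n| = 135; distance = 1215/135 = 9.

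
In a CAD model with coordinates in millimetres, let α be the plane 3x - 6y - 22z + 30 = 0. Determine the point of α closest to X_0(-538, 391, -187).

(-12398/23, 9041/23, -4125/23)

The perpendicular from X_0 has direction n = (3, -6, -22): r = (-538, 391, -187) + λ(3, -6, -22).
Substitute into the plane: n·(X_0 + λn) = -30 gives 154 + 529λ = -30, so λ = -8/23.
Foot = (-538, 391, -187) + (-8/23)·(3, -6, -22) = (-12398/23, 9041/23, -4125/23).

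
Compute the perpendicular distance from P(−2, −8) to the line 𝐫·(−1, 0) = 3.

The normal to the line is n = (−1, 0) with |n| = 1.
|n·P − 3| = |2 − 3| = 1, so the distance is 1/1 = 1.

1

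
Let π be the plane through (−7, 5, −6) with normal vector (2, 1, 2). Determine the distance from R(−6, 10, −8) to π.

1

The plane has equation n·(r − (−7, 5, −6)) = 0, i.e. n·r = -21.
Then n·(−6, 10, −8) − (−21) = 3.
|n| = √(4 + 1 + 4) = 3, so the distance is |3|/3 = 1.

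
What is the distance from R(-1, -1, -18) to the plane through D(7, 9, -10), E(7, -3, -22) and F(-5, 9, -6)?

DE = (0, -12, -12) and DF = (-12, 0, 4), so a normal is n = DE × DF = (-48, 144, -144).
Then n·(-1, -1, -18) - 2400 = 96.
|n| = √(2304 + 20736 + 20736) = 48√19, so the distance is |96|/(48√19) = 2/√19.

2√19/19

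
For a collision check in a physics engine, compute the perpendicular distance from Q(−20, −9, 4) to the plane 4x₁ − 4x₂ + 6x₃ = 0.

Normal vector n = (4, −4, 6), and n·(−20, −9, 4) − 0 = −20.
|n| = √(16 + 16 + 36) = 2√17, so the distance is |-20|/(2√17) = 10/√17.

10√17/17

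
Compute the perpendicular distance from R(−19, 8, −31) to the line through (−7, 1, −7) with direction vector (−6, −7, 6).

18√2

Direction vector d = (−6, −7, 6).
AP = (−12, 7, −24); AP·d = -121, |AP|² = 769, |d|² = 121.
distance² = |AP|² − (AP·d)²/|d|² = 769 − 14641/121 = 648, so the distance is 18√2.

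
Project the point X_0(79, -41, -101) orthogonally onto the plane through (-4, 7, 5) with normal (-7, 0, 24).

The perpendicular from X_0 has direction n = (-7, 0, 24): r = (79, -41, -101) + μ(-7, 0, 24).
Substitute into the plane: n·(X_0 + μn) = 148 gives -2977 + 625μ = 148, so μ = 5.
Foot = (79, -41, -101) + 5·(-7, 0, 24) = (44, -41, 19).

(44, -41, 19)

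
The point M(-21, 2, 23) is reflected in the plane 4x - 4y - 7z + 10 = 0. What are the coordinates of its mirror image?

n = (4, -4, -7), |n|² = 81, n·M − (-10) = -243, so t = -243/81 = -3.
Foot F = M − (-3)·n = (-9, -10, 2); the reflection is 2F − M = (3, -22, -19).

(3, -22, -19)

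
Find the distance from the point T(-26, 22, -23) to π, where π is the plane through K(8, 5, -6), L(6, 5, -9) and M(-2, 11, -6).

17/√38

KL = (-2, 0, -3) and KM = (-10, 6, 0), so a normal is n = KL × KM = (18, 30, -12).
d = |18·(-26) + 30·22 + (-12)·(-23) − 366| / √(324 + 900 + 144) = |102| / (6√38) = 17√38/38.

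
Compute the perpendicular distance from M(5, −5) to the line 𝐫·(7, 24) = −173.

d = |7·5 + 24·(-5) − (-173)| / √(49 + 576) = |88|/25 = 88/25.

88/25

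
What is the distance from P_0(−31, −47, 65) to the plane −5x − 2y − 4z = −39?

28√5/15

Normal vector n = (−5, −2, −4), and n·(−31, −47, 65) − (−39) = 28.
|n| = √(25 + 4 + 16) = 3√5, so the distance is |28|/(3√5) = 28√5/15.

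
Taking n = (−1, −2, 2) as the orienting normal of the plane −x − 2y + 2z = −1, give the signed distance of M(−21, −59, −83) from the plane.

-26/3

n·M − (-1) = -26.
|n| = 3, so the signed distance is -26/3.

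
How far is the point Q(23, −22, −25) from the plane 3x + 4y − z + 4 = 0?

10/√26

n = (3, 4, −1); n·P − (-4) = 10; |n| = √26; distance = 10/√26 = 5√26/13.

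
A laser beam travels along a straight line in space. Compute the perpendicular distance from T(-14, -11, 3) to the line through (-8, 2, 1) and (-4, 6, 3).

√65

A direction vector is d = (4, 4, 2).
AP = (-6, -13, 2), and AP × d = (-34, 20, 28).
|AP × d|² = 2340 and |d|² = 36, so the distance is √(2340/36) = √65.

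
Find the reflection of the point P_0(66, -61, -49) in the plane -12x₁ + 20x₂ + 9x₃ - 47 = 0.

n = (-12, 20, 9), |n|² = 625, n·P_0 − 47 = -2500, so t = -2500/625 = -4.
Foot F = P_0 − (-4)·n = (18, 19, -13); the reflection is 2F − P_0 = (-30, 99, 23).

(-30, 99, 23)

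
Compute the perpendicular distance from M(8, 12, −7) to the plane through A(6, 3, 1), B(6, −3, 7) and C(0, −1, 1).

AB = (0, −6, 6) and AC = (−6, −4, 0), so a normal is n = AB × AC = (24, −36, −36).
Then n·(8, 12, −7) − 0 = 12.
|n| = √(576 + 1296 + 1296) = 12√22, so the distance is |12|/(12√22) = √22/22.

√22/22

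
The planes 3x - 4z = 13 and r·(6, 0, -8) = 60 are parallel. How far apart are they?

17/5

Divide the second equation by 2 to match normals: 3x - 4z = 30.
Both planes have normal n = (3, 0, -4), |n| = 5. Any point on the first plane is at distance |30 − 13|/|n| = 17/5 from the second.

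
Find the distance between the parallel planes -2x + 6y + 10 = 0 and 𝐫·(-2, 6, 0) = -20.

Both planes have normal n = (-2, 6, 0), |n| = 2√10. Any point on the first plane is at distance |(-20) − (-10)|/|n| = 10/(2√10) = 5/√10 from the second.

5/√10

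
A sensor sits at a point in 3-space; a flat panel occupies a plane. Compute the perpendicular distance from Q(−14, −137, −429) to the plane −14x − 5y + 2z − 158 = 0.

d = |(-14)·(-14) + (-5)·(-137) + 2·(-429) − 158| / √(196 + 25 + 4) = |-135| / 15 = 9.

9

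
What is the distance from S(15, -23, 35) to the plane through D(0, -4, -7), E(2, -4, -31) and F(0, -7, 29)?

DE = (2, 0, -24) and DF = (0, -3, 36), so a normal is n = DE × DF = (-72, -72, -6).
d = |(-72)·15 + (-72)·(-23) + (-6)·35 − 330| / √(5184 + 5184 + 36) = |36| / 102 = 6/17.

6/17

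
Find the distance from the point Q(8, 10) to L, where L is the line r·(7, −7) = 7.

The normal to the line is n = (7, −7) with |n| = 7√2.
|n·Q − 7| = |-14 − 7| = 21, so the distance is 21/(7√2) = 3√2/2.

3√2/2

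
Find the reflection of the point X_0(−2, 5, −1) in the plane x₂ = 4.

With n = (0, 1, 0), the signed offset is (n·X_0 − 4)/|n|² = 1/1 = 1.
X_0' = X_0 − 2t·n = (−2, 5, −1) − 2·(0, 1, 0) = (−2, 3, −1).

(-2, 3, -1)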